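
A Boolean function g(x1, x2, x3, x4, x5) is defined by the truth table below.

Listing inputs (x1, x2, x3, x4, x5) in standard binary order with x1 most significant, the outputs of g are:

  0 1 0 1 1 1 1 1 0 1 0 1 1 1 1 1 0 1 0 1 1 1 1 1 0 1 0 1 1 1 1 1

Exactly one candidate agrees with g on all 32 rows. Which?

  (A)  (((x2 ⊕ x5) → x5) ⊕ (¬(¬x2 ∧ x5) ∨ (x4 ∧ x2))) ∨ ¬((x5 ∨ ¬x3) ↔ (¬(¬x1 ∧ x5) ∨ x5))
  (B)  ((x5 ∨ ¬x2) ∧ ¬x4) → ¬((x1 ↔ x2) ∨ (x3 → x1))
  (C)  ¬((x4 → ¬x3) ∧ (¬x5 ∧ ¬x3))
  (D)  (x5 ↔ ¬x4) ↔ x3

C

(A) disagrees with g on (0,1,0,0,0) (formula → 1, table → 0); rule it out.
(B) disagrees with g on (0,0,0,0,1) (formula → 0, table → 1); rule it out.
(D) disagrees with g on (0,0,0,0,0) (formula → 1, table → 0); rule it out.
(C) is the remaining candidate, and it agrees with g on all 32 inputs.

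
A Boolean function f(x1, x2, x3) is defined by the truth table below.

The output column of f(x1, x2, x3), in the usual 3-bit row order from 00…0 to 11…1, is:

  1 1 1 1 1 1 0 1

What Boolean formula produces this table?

f(x1, x2, x3) = not ((x1 and x2) and not x3)

f is 0 on exactly one input, (1,1,0), whose minterm is x1·x2·¬x3. So f is the negation of that single conjunction.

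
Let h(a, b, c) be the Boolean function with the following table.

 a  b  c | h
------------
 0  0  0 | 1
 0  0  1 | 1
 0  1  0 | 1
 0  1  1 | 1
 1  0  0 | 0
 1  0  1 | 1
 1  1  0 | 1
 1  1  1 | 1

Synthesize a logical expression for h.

h(a, b, c) = not ((a and not b) and not c)

h is 0 on exactly one input, (1,0,0), whose minterm is a·¬b·¬c. So h is the negation of that single conjunction.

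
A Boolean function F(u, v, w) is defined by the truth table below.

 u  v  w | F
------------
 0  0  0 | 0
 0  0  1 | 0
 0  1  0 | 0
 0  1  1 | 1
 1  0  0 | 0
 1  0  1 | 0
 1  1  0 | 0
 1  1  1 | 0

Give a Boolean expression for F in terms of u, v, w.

Only row (0,1,1) gives 1. That row's minterm ¬u·v·w is F directly.

F(u, v, w) = (u' · v) · w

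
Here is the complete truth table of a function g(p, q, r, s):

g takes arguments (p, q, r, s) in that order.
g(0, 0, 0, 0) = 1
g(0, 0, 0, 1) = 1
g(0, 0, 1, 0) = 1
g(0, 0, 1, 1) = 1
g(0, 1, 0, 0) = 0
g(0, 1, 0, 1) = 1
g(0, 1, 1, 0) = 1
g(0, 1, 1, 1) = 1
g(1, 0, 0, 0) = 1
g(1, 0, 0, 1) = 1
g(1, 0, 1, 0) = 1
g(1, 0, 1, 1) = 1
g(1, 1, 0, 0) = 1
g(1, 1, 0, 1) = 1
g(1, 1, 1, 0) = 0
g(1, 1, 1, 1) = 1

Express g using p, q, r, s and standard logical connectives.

There are just 2 zero rows: (0,1,0,0), (1,1,1,0). Their minterms are ¬p·q·¬r·¬s, p·q·r·¬s; the OR of those covers precisely the 0-outputs, and negating it yields g.

g(p, q, r, s) = not ((((not p and q) and not r) and not s) or (((p and q) and r) and not s))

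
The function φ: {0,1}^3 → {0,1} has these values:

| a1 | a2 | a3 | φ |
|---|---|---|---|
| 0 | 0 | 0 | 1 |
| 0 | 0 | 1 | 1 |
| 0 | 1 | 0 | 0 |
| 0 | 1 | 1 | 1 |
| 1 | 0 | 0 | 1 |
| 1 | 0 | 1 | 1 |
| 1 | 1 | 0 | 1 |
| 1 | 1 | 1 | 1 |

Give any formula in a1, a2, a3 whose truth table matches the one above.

Only row (0,1,0) gives 0. So φ is 1 everywhere except there — the complement of the minterm ¬a1·a2·¬a3.

φ(a1, a2, a3) = NOT ((NOT a1 AND a2) AND NOT a3)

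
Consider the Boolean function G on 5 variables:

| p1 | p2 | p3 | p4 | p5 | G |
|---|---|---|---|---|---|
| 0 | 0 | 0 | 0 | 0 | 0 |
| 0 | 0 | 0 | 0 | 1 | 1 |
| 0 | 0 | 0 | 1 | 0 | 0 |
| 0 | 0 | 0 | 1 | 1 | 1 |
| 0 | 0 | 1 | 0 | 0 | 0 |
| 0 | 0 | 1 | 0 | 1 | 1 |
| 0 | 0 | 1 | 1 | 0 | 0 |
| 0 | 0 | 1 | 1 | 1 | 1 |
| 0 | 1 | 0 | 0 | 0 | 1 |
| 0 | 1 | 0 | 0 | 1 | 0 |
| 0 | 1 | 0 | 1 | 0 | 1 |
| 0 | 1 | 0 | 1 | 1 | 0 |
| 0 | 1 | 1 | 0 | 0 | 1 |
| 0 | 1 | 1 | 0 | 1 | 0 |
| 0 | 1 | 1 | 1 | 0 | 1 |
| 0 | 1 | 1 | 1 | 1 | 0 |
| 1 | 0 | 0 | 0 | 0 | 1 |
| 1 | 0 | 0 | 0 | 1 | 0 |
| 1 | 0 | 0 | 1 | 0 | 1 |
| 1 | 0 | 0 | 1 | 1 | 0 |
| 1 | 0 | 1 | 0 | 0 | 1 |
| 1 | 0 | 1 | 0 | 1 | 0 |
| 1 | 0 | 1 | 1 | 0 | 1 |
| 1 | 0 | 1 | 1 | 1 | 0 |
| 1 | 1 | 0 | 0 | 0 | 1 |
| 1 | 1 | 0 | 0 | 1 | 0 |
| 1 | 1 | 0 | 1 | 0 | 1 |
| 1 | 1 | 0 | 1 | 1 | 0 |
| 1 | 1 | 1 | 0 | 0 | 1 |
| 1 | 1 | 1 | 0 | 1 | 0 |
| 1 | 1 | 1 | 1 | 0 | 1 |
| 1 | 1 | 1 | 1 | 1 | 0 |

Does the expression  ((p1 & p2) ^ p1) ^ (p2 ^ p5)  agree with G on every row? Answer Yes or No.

Check the formula against G row by row:
  p1=0, p2=0, p3=0, p4=0, p5=0: formula gives 0, G = 0 ✓
  p1=0, p2=0, p3=0, p4=0, p5=1: formula gives 1, G = 1 ✓
  p1=0, p2=0, p3=0, p4=1, p5=0: formula gives 0, G = 0 ✓
  p1=0, p2=0, p3=0, p4=1, p5=1: formula gives 1, G = 1 ✓
  …and likewise for the remaining 28 rows.
Every row agrees, so the formula is equivalent.

Yes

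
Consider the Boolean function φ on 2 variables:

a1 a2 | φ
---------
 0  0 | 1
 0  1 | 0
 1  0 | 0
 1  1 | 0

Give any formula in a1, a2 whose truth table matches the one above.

φ(a1, a2) = ¬(a1 ∨ a2)

The output is 1 only when every input is 0 — NOR of all inputs.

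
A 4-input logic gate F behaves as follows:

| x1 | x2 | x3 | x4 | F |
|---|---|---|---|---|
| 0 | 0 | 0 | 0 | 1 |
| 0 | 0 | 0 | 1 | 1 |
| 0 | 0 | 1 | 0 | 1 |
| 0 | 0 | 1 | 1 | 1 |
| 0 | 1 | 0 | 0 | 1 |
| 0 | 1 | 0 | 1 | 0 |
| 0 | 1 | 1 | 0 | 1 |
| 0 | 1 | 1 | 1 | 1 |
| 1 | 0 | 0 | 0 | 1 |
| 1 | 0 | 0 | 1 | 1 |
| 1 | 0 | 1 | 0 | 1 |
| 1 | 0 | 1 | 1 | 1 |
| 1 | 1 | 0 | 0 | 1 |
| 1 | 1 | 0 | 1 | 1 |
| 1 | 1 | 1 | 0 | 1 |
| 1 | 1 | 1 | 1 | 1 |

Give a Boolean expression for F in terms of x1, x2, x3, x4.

F(x1, x2, x3, x4) = not (((not x1 and x2) and not x3) and x4)

F is 0 on exactly one input, (0,1,0,1), whose minterm is ¬x1·x2·¬x3·x4. So F is the negation of that single conjunction.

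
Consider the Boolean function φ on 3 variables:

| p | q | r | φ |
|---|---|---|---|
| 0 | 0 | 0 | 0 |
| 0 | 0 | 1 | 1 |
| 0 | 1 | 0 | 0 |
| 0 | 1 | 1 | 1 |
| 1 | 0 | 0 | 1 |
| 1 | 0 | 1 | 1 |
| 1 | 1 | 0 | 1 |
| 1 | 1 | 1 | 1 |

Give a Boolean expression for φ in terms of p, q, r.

φ(p, q, r) = ¬(((¬p ∧ ¬q) ∧ ¬r) ∨ ((¬p ∧ q) ∧ ¬r))

The 0-rows are (0,0,0), (0,1,0). Take each as a conjunction (¬p·¬q·¬r, ¬p·q·¬r), form their disjunction, and complement — that gives a formula that is 1 everywhere φ is.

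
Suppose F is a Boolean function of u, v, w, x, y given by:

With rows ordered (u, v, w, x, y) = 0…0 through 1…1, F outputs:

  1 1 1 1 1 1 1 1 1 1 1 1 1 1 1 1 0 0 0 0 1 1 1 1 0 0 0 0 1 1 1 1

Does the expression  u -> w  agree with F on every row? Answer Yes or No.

Yes

Test each input against both F and the formula:
  u=0, v=0, w=0, x=0, y=0: formula gives 1, F = 1 ✓
  u=0, v=0, w=0, x=0, y=1: formula gives 1, F = 1 ✓
  u=0, v=0, w=0, x=1, y=0: formula gives 1, F = 1 ✓
  u=0, v=0, w=0, x=1, y=1: formula gives 1, F = 1 ✓
  …and likewise for the remaining 28 rows.
Every row agrees, so the formula is equivalent.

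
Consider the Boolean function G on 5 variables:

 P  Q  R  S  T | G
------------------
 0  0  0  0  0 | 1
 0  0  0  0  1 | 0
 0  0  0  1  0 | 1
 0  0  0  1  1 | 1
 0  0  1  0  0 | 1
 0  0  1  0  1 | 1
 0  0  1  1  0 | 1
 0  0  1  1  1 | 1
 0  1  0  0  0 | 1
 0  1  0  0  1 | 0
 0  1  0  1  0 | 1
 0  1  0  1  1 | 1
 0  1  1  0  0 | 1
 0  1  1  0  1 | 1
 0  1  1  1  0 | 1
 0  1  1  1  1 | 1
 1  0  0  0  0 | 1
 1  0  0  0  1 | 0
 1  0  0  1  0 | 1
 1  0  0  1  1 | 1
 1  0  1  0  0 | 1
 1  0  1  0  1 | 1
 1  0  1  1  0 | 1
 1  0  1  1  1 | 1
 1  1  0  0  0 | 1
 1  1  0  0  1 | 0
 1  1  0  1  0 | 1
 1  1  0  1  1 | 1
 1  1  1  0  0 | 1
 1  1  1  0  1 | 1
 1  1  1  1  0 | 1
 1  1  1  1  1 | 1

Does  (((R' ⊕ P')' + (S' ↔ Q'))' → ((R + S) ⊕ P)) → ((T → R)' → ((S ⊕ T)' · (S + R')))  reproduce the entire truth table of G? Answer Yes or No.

Test each input against both G and the formula:
  P=0, Q=0, R=0, S=0, T=0: formula gives 1, G = 1 ✓
  P=0, Q=0, R=0, S=0, T=1: formula gives 0, G = 0 ✓
  P=0, Q=0, R=0, S=1, T=0: formula gives 1, G = 1 ✓
  P=0, Q=0, R=0, S=1, T=1: formula gives 1, G = 1 ✓
  …and likewise for the remaining 28 rows.
Every row agrees, so the formula is equivalent.

Yes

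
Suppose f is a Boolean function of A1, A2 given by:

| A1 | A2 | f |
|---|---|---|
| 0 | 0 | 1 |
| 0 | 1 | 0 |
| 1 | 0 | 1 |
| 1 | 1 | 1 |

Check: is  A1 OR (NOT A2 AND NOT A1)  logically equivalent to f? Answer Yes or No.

Evaluate A1 OR (NOT A2 AND NOT A1) on each row and compare to f:
  A1=0, A2=0: formula gives 1, f = 1 ✓
  A1=0, A2=1: formula gives 0, f = 0 ✓
  A1=1, A2=0: formula gives 1, f = 1 ✓
  A1=1, A2=1: formula gives 1, f = 1 ✓
Every row agrees, so the formula is equivalent.

Yes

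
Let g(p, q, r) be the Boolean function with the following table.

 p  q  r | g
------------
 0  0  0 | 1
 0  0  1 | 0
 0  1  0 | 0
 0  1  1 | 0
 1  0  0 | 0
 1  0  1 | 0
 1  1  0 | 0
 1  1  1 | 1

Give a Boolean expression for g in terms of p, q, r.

Collect the rows where g=1 — (0,0,0), (1,1,1) — and write one minterm per row: ¬p·¬q·¬r, p·q·r. Their union (logical OR) reproduces the table exactly.

g(p, q, r) = ((~p & ~q) & ~r) | ((p & q) & r)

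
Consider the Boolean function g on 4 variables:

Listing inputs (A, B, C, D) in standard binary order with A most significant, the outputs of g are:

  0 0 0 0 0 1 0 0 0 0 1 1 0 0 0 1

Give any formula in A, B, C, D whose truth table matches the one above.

g(A, B, C, D) = (((((¬A ∧ B) ∧ ¬C) ∧ D) ∨ (((A ∧ ¬B) ∧ C) ∧ ¬D)) ∨ (((A ∧ ¬B) ∧ C) ∧ D)) ∨ (((A ∧ B) ∧ C) ∧ D)

The 1-rows are (0,1,0,1), (1,0,1,0), (1,0,1,1), (1,1,1,1). Each contributes one minterm — ¬A·B·¬C·D; A·¬B·C·¬D; A·¬B·C·D; A·B·C·D — and their disjunction is a sum-of-products form of g.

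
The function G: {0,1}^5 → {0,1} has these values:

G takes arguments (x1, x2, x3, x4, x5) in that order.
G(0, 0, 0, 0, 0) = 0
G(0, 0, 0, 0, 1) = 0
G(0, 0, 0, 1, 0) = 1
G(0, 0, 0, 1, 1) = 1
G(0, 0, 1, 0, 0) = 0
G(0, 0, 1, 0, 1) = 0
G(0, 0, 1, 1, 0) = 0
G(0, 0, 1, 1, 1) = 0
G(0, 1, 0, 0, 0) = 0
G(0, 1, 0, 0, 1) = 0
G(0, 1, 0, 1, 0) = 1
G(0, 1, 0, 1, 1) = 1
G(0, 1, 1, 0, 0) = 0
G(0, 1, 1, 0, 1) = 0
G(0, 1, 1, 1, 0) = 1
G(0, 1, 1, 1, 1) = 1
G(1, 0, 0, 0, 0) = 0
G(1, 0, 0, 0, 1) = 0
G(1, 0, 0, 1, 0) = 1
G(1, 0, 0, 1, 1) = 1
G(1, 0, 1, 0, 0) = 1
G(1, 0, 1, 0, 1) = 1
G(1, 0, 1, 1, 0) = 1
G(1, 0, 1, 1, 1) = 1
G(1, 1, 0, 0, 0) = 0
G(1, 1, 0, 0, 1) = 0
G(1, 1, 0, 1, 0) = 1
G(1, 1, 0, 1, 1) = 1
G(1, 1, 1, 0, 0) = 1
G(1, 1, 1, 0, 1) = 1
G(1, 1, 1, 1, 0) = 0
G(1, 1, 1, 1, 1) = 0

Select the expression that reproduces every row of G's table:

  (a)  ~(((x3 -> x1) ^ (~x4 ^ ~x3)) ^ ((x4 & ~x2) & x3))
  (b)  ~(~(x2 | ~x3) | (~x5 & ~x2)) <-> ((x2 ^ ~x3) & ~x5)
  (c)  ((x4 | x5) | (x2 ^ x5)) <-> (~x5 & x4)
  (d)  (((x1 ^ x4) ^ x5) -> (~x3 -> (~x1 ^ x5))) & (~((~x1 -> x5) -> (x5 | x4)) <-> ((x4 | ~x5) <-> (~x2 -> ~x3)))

(b) fails at (0,0,0,1,0): the formula yields 0, G is 1.
(c) fails at (0,0,0,0,0): the formula yields 1, G is 0.
(d) fails at (0,0,0,1,0): the formula yields 0, G is 1.
That leaves (a). Evaluating it on every row reproduces the table of G exactly.

a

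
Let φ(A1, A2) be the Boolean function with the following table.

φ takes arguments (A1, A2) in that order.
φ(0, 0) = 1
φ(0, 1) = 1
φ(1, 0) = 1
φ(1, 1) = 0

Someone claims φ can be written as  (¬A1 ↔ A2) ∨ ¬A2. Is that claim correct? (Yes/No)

Yes

Evaluate (¬A1 ↔ A2) ∨ ¬A2 on each row and compare to φ:
  A1=0, A2=0: formula gives 1, φ = 1 ✓
  A1=0, A2=1: formula gives 1, φ = 1 ✓
  A1=1, A2=0: formula gives 1, φ = 1 ✓
  A1=1, A2=1: formula gives 0, φ = 0 ✓
All 4 rows match — the expression computes φ exactly.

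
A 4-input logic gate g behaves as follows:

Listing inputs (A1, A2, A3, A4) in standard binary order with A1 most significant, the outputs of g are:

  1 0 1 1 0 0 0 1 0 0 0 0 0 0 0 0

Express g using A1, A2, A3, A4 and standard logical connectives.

g(A1, A2, A3, A4) = (((((NOT A1 AND NOT A2) AND NOT A3) AND NOT A4) OR (((NOT A1 AND NOT A2) AND A3) AND NOT A4)) OR (((NOT A1 AND NOT A2) AND A3) AND A4)) OR (((NOT A1 AND A2) AND A3) AND A4)

The 1-rows are (0,0,0,0), (0,0,1,0), (0,0,1,1), (0,1,1,1). Each contributes one minterm — ¬A1·¬A2·¬A3·¬A4; ¬A1·¬A2·A3·¬A4; ¬A1·¬A2·A3·A4; ¬A1·A2·A3·A4 — and their disjunction is a sum-of-products form of g.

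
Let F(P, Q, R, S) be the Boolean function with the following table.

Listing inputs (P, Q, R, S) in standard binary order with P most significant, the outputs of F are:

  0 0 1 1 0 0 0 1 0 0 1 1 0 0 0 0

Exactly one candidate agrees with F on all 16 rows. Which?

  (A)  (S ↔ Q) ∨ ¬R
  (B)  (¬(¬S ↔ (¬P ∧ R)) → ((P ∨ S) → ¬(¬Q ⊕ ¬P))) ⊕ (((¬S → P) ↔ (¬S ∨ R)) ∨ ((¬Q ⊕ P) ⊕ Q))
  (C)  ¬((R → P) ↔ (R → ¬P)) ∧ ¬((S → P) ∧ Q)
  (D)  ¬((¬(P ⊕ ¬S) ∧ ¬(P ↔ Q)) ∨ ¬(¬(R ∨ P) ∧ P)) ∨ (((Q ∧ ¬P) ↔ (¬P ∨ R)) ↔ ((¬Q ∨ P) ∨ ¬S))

C

(A) fails at (0,0,0,0): the formula yields 1, F is 0.
(B) fails at (0,0,1,0): the formula yields 0, F is 1.
(D) fails at (0,0,1,0): the formula yields 0, F is 1.
Only (C) survives; checking it on all 16 rows confirms it matches F.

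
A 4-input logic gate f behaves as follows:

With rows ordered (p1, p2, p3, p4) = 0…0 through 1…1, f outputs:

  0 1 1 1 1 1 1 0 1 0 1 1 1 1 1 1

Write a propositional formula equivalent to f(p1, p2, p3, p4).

f is 0 on only 3 rows — (0,0,0,0), (0,1,1,1), (1,0,0,1). Writing each as a minterm (¬p1·¬p2·¬p3·¬p4, ¬p1·p2·p3·p4, p1·¬p2·¬p3·p4) and OR-ing them characterizes exactly where f=0, so f is the negation of that disjunction.

f(p1, p2, p3, p4) = ~(((((~p1 & ~p2) & ~p3) & ~p4) | (((~p1 & p2) & p3) & p4)) | (((p1 & ~p2) & ~p3) & p4))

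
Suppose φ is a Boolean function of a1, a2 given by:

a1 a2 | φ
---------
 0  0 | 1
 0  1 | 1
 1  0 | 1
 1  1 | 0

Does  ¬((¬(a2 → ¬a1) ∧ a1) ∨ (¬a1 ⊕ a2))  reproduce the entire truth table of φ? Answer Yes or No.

No

Test each input against both φ and the formula:
  a1=0, a2=0: formula gives 0, but φ = 1 ✗
A single disagreement suffices: at (0,0) they differ, so the formula does not compute φ.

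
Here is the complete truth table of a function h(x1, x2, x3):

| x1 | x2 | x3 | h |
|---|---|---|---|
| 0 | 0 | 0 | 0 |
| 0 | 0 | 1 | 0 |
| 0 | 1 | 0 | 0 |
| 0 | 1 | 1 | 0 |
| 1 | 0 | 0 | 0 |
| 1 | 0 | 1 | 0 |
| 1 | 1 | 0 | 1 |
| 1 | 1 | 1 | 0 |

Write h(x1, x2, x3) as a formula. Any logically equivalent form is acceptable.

h is 1 on exactly one input, (1,1,0), whose minterm is x1·x2·¬x3. So h is just that conjunction.

h(x1, x2, x3) = (x1 · x2) · x3'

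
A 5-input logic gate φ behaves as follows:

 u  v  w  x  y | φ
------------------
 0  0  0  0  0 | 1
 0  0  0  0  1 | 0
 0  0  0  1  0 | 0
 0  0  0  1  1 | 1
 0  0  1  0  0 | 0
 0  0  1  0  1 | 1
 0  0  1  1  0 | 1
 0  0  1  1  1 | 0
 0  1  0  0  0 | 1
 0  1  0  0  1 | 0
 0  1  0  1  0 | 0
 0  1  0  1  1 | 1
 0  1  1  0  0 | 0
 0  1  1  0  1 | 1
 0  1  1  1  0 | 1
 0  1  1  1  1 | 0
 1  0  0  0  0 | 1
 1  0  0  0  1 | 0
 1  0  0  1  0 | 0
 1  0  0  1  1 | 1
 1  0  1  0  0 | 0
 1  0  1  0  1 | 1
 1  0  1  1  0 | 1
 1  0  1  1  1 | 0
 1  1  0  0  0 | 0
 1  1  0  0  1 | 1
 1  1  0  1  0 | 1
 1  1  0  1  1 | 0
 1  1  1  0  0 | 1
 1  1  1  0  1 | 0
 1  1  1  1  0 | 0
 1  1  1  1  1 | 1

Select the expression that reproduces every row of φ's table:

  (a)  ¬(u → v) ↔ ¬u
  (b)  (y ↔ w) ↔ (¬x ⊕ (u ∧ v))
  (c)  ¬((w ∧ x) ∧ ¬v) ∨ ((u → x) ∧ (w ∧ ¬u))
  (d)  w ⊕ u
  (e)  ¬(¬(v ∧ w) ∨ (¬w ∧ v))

(a) fails at (0,0,0,0,0): the formula yields 0, φ is 1.
(c) fails at (0,0,0,0,1): the formula yields 1, φ is 0.
(d) fails at (0,0,0,0,0): the formula yields 0, φ is 1.
(e) fails at (0,0,0,0,0): the formula yields 0, φ is 1.
(b) is the remaining candidate, and it agrees with φ on all 32 inputs.

b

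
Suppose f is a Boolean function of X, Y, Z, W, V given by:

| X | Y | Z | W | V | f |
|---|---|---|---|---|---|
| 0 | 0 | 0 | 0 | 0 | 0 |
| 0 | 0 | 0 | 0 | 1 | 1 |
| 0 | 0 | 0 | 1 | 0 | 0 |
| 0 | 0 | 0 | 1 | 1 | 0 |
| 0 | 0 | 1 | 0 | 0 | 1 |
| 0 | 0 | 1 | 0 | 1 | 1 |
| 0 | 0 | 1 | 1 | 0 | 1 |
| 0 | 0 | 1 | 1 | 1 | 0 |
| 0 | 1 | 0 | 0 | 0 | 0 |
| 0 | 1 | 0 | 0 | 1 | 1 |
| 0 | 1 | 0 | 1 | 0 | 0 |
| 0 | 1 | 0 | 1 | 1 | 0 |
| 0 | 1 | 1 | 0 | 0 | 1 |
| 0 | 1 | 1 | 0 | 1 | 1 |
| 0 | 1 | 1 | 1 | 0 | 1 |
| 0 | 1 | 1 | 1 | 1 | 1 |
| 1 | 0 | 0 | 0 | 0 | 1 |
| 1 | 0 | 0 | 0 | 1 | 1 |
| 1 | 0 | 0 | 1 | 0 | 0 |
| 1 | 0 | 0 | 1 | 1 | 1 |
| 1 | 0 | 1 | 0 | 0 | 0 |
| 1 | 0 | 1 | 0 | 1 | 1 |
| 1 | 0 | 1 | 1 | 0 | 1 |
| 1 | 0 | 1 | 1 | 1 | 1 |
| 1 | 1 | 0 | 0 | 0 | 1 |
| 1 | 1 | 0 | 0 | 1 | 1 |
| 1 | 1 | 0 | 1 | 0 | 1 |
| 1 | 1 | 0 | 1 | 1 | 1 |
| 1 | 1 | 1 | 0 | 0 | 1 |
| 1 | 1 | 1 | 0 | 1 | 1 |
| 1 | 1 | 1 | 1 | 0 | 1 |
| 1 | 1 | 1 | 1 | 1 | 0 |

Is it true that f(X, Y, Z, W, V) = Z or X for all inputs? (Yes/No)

Test each input against both f and the formula:
  X=0, Y=0, Z=0, W=0, V=0: formula gives 0, f = 0 ✓
  X=0, Y=0, Z=0, W=0, V=1: formula gives 0, but f = 1 ✗
Row (0,0,0,0,1) is a counterexample, so the formula is not equivalent to f.

No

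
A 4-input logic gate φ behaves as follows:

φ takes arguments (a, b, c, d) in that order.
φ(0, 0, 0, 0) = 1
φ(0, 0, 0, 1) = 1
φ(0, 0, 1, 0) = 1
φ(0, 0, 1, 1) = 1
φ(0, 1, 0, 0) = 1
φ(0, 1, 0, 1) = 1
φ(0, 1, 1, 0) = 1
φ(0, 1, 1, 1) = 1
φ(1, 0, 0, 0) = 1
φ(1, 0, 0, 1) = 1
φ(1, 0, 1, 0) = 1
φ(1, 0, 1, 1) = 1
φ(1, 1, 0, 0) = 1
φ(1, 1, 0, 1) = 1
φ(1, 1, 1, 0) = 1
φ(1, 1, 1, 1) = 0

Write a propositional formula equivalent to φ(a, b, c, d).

φ(a, b, c, d) = ¬(((a ∧ b) ∧ c) ∧ d)

The output is 0 only when every input is 1 — NAND of all inputs.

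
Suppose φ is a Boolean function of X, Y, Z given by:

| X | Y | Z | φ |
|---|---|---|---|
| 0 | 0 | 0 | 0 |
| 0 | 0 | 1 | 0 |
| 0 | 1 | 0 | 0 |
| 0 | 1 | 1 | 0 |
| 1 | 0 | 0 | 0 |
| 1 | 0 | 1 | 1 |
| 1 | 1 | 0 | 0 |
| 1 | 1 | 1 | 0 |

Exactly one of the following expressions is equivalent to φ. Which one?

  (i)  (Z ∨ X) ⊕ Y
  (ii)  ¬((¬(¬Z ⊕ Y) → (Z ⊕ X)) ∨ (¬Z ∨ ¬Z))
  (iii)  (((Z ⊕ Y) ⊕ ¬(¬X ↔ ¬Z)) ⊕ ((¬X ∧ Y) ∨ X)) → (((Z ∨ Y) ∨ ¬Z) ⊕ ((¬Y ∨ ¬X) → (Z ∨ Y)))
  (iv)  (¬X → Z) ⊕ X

(i): at (0,0,1) it gives 1, but φ = 0 — eliminated.
(iii): at (0,0,0) it gives 1, but φ = 0 — eliminated.
(iv): at (0,0,1) it gives 1, but φ = 0 — eliminated.
That leaves (ii). Evaluating it on every row reproduces the table of φ exactly.

ii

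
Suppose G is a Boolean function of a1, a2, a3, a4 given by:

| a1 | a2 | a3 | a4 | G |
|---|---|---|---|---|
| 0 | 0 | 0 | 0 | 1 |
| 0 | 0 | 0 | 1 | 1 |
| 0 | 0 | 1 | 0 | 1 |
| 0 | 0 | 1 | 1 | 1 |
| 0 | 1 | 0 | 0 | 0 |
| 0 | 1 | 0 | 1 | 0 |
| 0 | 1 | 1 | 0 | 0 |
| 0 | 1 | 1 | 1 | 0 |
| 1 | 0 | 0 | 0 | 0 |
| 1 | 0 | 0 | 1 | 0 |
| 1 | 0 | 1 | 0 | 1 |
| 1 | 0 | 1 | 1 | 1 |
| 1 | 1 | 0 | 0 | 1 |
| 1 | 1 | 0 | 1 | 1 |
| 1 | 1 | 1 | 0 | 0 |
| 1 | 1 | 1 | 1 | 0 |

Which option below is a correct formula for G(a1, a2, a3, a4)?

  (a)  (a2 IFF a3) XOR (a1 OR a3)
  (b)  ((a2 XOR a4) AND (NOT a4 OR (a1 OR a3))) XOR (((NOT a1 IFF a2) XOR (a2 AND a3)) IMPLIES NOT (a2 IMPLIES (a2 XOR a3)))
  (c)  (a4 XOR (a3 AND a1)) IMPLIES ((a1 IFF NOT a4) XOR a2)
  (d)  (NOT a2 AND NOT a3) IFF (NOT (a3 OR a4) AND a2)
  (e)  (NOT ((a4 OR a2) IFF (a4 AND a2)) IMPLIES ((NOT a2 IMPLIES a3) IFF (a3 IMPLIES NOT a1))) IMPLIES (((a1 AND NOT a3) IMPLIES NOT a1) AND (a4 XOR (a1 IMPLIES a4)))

a

(b) fails at (0,0,1,1): the formula yields 0, G is 1.
(c) fails at (0,1,0,0): the formula yields 1, G is 0.
(d) fails at (0,0,0,0): the formula yields 0, G is 1.
(e) fails at (0,0,1,1): the formula yields 0, G is 1.
(a) is the remaining candidate, and it agrees with G on all 16 inputs.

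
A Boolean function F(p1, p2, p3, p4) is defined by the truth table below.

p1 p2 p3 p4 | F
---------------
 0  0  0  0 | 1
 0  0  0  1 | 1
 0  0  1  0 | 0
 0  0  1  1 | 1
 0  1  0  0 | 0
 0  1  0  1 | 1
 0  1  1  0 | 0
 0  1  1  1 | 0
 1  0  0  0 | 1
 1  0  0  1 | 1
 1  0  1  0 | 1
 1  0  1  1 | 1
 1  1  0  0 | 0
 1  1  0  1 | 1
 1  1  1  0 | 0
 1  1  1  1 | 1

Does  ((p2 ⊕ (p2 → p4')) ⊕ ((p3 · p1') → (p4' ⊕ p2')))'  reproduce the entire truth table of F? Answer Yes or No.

Evaluate ((p2 ⊕ (p2 → p4')) ⊕ ((p3 · p1') → (p4' ⊕ p2')))' on each row and compare to F:
  p1=0, p2=0, p3=0, p4=0: formula gives 1, F = 1 ✓
  p1=0, p2=0, p3=0, p4=1: formula gives 1, F = 1 ✓
  p1=0, p2=0, p3=1, p4=0: formula gives 0, F = 0 ✓
  p1=0, p2=0, p3=1, p4=1: formula gives 1, F = 1 ✓
  …and likewise for the remaining 12 rows.
Every row agrees, so the formula is equivalent.

Yes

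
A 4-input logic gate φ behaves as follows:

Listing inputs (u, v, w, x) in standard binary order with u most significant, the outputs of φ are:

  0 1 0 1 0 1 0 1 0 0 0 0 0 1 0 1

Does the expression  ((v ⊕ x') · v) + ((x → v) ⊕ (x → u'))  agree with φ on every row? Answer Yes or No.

Yes

Evaluate ((v ⊕ x') · v) + ((x → v) ⊕ (x → u')) on each row and compare to φ:
  u=0, v=0, w=0, x=0: formula gives 0, φ = 0 ✓
  u=0, v=0, w=0, x=1: formula gives 1, φ = 1 ✓
  u=0, v=0, w=1, x=0: formula gives 0, φ = 0 ✓
  u=0, v=0, w=1, x=1: formula gives 1, φ = 1 ✓
  … (the remaining 12 rows also agree.)
No disagreement on any input; they are logically equivalent.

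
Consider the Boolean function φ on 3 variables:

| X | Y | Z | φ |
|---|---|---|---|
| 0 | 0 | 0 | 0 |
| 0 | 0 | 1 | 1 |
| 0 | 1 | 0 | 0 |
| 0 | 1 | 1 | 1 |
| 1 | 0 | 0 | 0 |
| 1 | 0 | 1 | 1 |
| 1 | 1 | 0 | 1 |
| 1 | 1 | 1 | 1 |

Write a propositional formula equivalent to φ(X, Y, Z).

φ(X, Y, Z) = not ((((not X and not Y) and not Z) or ((not X and Y) and not Z)) or ((X and not Y) and not Z))

φ is 0 on only 3 rows — (0,0,0), (0,1,0), (1,0,0). Writing each as a minterm (¬X·¬Y·¬Z, ¬X·Y·¬Z, X·¬Y·¬Z) and OR-ing them characterizes exactly where φ=0, so φ is the negation of that disjunction.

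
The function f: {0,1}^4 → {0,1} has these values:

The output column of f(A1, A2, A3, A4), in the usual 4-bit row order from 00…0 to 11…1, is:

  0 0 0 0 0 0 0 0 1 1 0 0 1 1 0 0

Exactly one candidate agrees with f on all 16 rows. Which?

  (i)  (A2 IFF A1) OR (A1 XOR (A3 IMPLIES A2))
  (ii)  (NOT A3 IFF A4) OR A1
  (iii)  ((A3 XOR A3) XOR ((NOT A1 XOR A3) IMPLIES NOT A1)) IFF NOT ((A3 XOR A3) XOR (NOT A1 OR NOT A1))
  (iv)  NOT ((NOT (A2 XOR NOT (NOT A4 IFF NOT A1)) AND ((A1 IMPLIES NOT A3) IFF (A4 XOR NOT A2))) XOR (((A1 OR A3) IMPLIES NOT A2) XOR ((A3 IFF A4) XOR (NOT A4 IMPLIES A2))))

iii

(i) fails at (0,0,0,0): the formula yields 1, f is 0.
(ii) fails at (0,0,0,1): the formula yields 1, f is 0.
(iv) fails at (0,0,0,1): the formula yields 1, f is 0.
(iii) is the remaining candidate, and it agrees with f on all 16 inputs.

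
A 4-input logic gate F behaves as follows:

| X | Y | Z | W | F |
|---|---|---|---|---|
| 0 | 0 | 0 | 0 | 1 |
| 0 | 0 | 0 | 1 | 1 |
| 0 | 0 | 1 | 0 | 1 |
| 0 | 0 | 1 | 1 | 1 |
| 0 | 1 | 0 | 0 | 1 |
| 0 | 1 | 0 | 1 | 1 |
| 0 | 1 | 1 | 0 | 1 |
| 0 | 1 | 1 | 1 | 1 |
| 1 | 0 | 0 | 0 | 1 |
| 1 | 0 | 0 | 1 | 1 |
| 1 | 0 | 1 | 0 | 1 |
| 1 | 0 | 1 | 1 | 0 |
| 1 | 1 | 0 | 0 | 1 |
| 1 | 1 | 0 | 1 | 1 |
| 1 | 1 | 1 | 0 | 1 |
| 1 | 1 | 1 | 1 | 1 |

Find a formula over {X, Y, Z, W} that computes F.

F(X, Y, Z, W) = NOT (((X AND NOT Y) AND Z) AND W)

F is 0 on exactly one input, (1,0,1,1), whose minterm is X·¬Y·Z·W. So F is the negation of that single conjunction.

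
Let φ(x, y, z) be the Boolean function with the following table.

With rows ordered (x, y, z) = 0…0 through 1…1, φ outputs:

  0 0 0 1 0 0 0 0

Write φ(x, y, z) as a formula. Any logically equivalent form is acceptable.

φ(x, y, z) = (NOT x AND y) AND z

φ is 1 on exactly one input, (0,1,1), whose minterm is ¬x·y·z. So φ is just that conjunction.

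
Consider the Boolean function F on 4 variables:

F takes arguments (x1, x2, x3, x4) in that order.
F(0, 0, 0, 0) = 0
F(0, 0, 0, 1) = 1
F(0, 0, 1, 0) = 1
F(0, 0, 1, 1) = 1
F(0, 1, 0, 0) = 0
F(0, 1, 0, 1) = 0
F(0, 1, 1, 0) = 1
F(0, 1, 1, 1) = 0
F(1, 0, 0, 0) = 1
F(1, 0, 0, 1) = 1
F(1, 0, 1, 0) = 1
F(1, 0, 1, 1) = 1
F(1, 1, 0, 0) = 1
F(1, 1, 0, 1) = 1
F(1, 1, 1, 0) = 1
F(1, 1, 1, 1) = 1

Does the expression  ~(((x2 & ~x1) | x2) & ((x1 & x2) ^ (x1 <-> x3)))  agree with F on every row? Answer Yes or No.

Evaluate ~(((x2 & ~x1) | x2) & ((x1 & x2) ^ (x1 <-> x3))) on each row and compare to F:
  x1=0, x2=0, x3=0, x4=0: formula gives 1, but F = 0 ✗
Row (0,0,0,0) is a counterexample, so the formula is not equivalent to F.

No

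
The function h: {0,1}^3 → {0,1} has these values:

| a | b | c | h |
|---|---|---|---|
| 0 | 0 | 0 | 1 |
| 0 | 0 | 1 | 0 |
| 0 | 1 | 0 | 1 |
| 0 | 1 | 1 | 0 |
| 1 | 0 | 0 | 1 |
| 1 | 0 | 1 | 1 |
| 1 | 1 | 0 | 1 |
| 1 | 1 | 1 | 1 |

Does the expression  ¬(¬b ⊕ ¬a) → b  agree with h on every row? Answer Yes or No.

Check the formula against h row by row:
  a=0, b=0, c=0: formula gives 0, but h = 1 ✗
Since they disagree at (0,0,0), the expression is not a correct formula for h.

No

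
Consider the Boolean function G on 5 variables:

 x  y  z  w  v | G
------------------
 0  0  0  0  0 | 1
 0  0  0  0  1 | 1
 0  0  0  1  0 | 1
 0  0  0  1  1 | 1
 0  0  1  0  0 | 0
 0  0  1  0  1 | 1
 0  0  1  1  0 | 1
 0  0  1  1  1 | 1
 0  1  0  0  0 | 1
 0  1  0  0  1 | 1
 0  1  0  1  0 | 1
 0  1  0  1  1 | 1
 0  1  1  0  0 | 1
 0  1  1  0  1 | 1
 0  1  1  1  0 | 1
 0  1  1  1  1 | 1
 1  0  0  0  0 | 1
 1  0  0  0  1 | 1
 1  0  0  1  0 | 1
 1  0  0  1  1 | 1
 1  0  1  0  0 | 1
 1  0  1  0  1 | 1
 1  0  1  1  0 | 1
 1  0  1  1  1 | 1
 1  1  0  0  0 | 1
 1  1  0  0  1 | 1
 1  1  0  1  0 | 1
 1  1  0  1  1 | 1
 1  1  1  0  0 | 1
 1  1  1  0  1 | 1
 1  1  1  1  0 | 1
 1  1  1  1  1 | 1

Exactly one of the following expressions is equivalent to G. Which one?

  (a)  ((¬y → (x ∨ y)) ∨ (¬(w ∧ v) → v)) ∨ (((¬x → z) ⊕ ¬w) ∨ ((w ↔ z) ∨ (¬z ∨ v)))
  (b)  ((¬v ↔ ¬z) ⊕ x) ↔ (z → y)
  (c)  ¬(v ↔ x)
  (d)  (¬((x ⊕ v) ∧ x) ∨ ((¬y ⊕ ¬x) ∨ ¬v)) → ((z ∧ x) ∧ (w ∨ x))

(b) fails at (0,0,0,0,1): the formula yields 0, G is 1.
(c) fails at (0,0,0,0,0): the formula yields 0, G is 1.
(d) fails at (0,0,0,0,0): the formula yields 0, G is 1.
That leaves (a). Evaluating it on every row reproduces the table of G exactly.

a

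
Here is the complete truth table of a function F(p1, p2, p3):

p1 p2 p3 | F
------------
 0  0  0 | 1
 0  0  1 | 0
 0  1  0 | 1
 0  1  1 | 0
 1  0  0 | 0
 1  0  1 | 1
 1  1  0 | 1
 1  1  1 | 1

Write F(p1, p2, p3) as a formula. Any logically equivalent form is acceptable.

There are just 3 zero rows: (0,0,1), (0,1,1), (1,0,0). Their minterms are ¬p1·¬p2·p3, ¬p1·p2·p3, p1·¬p2·¬p3; the OR of those covers precisely the 0-outputs, and negating it yields F.

F(p1, p2, p3) = NOT ((((NOT p1 AND NOT p2) AND p3) OR ((NOT p1 AND p2) AND p3)) OR ((p1 AND NOT p2) AND NOT p3))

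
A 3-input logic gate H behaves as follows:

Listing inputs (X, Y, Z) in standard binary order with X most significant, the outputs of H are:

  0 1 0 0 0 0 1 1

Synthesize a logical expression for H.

Collect the rows where H=1 — (0,0,1), (1,1,0), (1,1,1) — and write one minterm per row: ¬X·¬Y·Z, X·Y·¬Z, X·Y·Z. Their union (logical OR) reproduces the table exactly.

H(X, Y, Z) = (((X' · Y') · Z) + ((X · Y) · Z')) + ((X · Y) · Z)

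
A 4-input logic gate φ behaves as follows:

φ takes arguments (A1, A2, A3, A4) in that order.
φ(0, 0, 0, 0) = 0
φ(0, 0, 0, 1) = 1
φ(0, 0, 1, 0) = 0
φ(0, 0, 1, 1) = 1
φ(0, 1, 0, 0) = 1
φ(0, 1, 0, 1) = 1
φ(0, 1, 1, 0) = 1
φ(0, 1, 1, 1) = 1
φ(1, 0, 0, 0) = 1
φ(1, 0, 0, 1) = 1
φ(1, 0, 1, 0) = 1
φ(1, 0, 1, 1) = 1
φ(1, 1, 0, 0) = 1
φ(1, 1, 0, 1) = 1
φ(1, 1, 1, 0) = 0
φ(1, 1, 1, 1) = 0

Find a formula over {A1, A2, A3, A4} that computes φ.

There are just 4 zero rows: (0,0,0,0), (0,0,1,0), (1,1,1,0), (1,1,1,1). Their minterms are ¬A1·¬A2·¬A3·¬A4, ¬A1·¬A2·A3·¬A4, A1·A2·A3·¬A4, A1·A2·A3·A4; the OR of those covers precisely the 0-outputs, and negating it yields φ.

φ(A1, A2, A3, A4) = ((((((A1' · A2') · A3') · A4') + (((A1' · A2') · A3) · A4')) + (((A1 · A2) · A3) · A4')) + (((A1 · A2) · A3) · A4))'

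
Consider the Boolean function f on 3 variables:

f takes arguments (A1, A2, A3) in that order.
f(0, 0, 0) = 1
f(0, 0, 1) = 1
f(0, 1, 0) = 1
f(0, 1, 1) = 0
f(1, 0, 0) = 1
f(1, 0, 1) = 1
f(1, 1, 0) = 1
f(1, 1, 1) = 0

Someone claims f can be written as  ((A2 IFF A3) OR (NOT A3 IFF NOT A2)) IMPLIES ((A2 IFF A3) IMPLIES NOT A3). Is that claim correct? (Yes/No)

Yes

Test each input against both f and the formula:
  A1=0, A2=0, A3=0: formula gives 1, f = 1 ✓
  A1=0, A2=0, A3=1: formula gives 1, f = 1 ✓
  A1=0, A2=1, A3=0: formula gives 1, f = 1 ✓
  A1=0, A2=1, A3=1: formula gives 0, f = 0 ✓
  A1=1, A2=0, A3=0: formula gives 1, f = 1 ✓
  … (the remaining 3 rows also agree.)
No disagreement on any input; they are logically equivalent.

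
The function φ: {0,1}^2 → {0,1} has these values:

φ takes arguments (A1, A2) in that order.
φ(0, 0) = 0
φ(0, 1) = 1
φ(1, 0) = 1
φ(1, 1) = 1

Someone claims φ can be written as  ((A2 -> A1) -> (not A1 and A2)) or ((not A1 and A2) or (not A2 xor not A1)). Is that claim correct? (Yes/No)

Test each input against both φ and the formula:
  A1=0, A2=0: formula gives 0, φ = 0 ✓
  A1=0, A2=1: formula gives 1, φ = 1 ✓
  A1=1, A2=0: formula gives 1, φ = 1 ✓
  A1=1, A2=1: formula gives 0, but φ = 1 ✗
Row (1,1) is a counterexample, so the formula is not equivalent to φ.

No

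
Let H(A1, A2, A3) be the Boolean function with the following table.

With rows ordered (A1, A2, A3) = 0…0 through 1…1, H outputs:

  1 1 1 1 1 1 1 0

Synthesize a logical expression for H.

The output is 0 only when every input is 1 — NAND of all inputs.

H(A1, A2, A3) = not ((A1 and A2) and A3)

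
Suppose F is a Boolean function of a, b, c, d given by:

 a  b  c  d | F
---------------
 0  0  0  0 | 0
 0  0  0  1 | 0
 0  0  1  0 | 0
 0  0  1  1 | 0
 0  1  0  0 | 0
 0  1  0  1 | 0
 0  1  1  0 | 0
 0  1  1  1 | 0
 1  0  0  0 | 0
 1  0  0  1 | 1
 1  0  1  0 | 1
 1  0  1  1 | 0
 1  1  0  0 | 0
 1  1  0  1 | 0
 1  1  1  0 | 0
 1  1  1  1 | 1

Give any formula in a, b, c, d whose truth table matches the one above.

F(a, b, c, d) = ((((a and not b) and not c) and d) or (((a and not b) and c) and not d)) or (((a and b) and c) and d)

Collect the rows where F=1 — (1,0,0,1), (1,0,1,0), (1,1,1,1) — and write one minterm per row: a·¬b·¬c·d, a·¬b·c·¬d, a·b·c·d. Their union (logical OR) reproduces the table exactly.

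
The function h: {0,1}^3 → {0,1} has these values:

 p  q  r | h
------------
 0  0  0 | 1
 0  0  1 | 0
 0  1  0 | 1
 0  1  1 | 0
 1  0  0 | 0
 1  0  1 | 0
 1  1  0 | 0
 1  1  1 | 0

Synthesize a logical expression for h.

h(p, q, r) = ((~p & ~q) & ~r) | ((~p & q) & ~r)

h=1 on 2 inputs: (0,0,0), (0,1,0). Reading each as a conjunction of literals (¬p·¬q·¬r, ¬p·q·¬r) and taking the OR gives the canonical DNF.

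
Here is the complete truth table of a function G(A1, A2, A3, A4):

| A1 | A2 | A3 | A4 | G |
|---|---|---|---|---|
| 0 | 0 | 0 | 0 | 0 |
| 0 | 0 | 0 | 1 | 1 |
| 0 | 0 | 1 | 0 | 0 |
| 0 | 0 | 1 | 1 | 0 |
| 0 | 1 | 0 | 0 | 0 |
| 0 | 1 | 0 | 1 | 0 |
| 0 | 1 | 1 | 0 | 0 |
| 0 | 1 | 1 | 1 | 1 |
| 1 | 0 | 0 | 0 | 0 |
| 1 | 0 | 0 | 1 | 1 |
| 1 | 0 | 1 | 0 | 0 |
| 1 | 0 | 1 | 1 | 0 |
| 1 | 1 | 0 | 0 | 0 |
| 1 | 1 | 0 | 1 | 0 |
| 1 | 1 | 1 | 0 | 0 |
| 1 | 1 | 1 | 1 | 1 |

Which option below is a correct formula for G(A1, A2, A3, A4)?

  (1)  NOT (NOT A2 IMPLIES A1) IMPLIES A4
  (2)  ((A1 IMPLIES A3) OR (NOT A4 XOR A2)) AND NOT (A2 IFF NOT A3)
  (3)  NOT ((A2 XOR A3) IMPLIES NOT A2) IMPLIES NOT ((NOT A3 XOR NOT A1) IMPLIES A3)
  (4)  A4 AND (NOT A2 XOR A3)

(1) disagrees with G on (0,0,1,1) (formula → 1, table → 0); rule it out.
(2) disagrees with G on (0,0,0,0) (formula → 1, table → 0); rule it out.
(3) disagrees with G on (0,0,0,0) (formula → 1, table → 0); rule it out.
Only (4) survives; checking it on all 16 rows confirms it matches G.

4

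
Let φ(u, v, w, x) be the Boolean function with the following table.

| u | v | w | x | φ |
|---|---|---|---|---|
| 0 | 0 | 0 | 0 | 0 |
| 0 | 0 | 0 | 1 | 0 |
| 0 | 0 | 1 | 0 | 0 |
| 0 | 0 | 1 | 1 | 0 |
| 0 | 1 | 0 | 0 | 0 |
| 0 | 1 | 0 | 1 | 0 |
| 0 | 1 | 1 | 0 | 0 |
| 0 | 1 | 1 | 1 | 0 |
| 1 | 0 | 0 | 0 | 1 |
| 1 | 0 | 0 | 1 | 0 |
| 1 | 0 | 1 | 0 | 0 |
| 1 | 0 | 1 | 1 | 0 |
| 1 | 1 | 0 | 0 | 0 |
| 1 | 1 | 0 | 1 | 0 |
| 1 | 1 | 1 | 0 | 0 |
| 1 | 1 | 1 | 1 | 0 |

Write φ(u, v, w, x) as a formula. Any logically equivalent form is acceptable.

φ is 1 on exactly one input, (1,0,0,0), whose minterm is u·¬v·¬w·¬x. So φ is just that conjunction.

φ(u, v, w, x) = ((u & ~v) & ~w) & ~x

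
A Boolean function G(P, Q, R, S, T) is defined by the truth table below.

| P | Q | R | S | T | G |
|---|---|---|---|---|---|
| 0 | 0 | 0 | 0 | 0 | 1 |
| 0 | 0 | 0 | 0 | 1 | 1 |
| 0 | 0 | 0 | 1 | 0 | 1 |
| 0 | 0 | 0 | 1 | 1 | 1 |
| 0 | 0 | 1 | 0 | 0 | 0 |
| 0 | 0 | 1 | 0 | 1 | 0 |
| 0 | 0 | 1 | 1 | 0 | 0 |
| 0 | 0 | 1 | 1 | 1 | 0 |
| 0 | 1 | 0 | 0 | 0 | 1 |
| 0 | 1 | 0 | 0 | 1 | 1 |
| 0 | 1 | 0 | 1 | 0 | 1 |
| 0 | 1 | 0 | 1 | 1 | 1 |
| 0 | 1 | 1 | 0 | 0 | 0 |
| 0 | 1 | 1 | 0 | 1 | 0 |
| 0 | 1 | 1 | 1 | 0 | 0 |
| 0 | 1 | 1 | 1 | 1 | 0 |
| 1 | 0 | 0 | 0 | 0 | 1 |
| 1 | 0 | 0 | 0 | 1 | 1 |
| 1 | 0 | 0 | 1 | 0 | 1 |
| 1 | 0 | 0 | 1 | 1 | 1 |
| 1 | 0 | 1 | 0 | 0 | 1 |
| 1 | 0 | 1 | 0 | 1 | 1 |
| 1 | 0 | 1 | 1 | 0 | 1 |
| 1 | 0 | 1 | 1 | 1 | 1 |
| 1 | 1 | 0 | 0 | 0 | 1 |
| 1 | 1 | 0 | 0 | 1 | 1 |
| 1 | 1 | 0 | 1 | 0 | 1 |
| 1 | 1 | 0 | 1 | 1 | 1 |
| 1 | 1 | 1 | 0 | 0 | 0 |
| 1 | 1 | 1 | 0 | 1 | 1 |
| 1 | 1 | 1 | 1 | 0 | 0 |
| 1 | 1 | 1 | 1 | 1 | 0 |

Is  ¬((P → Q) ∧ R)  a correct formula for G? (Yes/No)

Evaluate ¬((P → Q) ∧ R) on each row and compare to G:
  P=0, Q=0, R=0, S=0, T=0: formula gives 1, G = 1 ✓
  P=0, Q=0, R=0, S=0, T=1: formula gives 1, G = 1 ✓
  P=0, Q=0, R=0, S=1, T=0: formula gives 1, G = 1 ✓
  P=0, Q=0, R=0, S=1, T=1: formula gives 1, G = 1 ✓
  …
  P=1, Q=1, R=1, S=0, T=1: formula gives 0, but G = 1 ✗
Row (1,1,1,0,1) is a counterexample, so the formula is not equivalent to G.

No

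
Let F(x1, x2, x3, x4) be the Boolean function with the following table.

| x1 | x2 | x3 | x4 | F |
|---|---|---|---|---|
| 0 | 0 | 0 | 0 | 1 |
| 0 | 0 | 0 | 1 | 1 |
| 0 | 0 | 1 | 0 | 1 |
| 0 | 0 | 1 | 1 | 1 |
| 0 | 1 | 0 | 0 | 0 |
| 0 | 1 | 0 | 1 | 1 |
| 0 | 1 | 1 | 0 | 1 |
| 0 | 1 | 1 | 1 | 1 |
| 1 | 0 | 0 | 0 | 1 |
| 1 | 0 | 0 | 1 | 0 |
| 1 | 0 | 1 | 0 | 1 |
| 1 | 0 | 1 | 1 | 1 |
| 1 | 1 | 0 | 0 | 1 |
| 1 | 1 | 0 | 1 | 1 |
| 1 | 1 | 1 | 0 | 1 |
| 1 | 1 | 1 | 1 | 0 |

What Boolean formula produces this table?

F(x1, x2, x3, x4) = (((((x1' · x2) · x3') · x4') + (((x1 · x2') · x3') · x4)) + (((x1 · x2) · x3) · x4))'

F is 0 on only 3 rows — (0,1,0,0), (1,0,0,1), (1,1,1,1). Writing each as a minterm (¬x1·x2·¬x3·¬x4, x1·¬x2·¬x3·x4, x1·x2·x3·x4) and OR-ing them characterizes exactly where F=0, so F is the negation of that disjunction.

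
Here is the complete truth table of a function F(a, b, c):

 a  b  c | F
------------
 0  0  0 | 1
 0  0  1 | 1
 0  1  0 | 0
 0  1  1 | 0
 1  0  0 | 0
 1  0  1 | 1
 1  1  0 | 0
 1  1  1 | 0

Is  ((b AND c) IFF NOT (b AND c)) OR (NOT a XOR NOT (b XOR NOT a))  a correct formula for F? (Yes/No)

No

Check the formula against F row by row:
  a=0, b=0, c=0: formula gives 1, F = 1 ✓
  a=0, b=0, c=1: formula gives 1, F = 1 ✓
  a=0, b=1, c=0: formula gives 0, F = 0 ✓
  a=0, b=1, c=1: formula gives 0, F = 0 ✓
  a=1, b=0, c=0: formula gives 1, but F = 0 ✗
A single disagreement suffices: at (1,0,0) they differ, so the formula does not compute F.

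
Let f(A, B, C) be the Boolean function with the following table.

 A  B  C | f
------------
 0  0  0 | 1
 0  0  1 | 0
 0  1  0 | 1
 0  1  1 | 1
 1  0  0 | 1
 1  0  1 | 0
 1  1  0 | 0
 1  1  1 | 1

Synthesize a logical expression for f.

f(A, B, C) = not ((((not A and not B) and C) or ((A and not B) and C)) or ((A and B) and not C))

The 0-rows are (0,0,1), (1,0,1), (1,1,0). Take each as a conjunction (¬A·¬B·C, A·¬B·C, A·B·¬C), form their disjunction, and complement — that gives a formula that is 1 everywhere f is.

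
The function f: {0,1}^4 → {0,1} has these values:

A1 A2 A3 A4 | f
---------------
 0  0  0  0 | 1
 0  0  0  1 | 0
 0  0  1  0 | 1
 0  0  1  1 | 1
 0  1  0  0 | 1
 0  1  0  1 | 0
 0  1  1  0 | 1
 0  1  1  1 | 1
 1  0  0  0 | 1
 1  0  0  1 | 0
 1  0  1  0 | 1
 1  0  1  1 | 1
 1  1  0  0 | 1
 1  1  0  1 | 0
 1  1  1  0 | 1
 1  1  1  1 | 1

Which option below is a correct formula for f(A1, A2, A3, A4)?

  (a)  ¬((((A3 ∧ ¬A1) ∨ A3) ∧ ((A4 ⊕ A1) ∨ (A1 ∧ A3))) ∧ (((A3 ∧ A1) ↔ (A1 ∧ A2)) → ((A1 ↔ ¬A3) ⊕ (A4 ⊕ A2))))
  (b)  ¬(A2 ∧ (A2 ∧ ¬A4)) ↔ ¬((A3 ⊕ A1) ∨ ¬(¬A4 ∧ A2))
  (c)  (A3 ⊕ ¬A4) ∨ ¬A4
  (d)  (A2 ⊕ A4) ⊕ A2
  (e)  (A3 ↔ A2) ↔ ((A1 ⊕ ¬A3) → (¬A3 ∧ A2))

(a) fails at (0,0,0,1): the formula yields 1, f is 0.
(b) fails at (0,0,0,0): the formula yields 0, f is 1.
(d) fails at (0,0,0,0): the formula yields 0, f is 1.
(e) fails at (0,0,0,0): the formula yields 0, f is 1.
(c) is the remaining candidate, and it agrees with f on all 16 inputs.

c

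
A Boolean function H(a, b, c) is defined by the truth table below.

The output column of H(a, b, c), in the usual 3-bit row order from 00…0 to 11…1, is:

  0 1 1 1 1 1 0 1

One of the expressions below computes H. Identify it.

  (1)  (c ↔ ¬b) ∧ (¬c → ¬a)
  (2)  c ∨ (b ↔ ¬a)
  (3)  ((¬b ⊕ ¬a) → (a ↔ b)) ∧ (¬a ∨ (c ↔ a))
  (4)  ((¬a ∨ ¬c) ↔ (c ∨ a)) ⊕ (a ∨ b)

(1) fails at (0,1,1): the formula yields 0, H is 1.
(3) fails at (0,0,0): the formula yields 1, H is 0.
(4) fails at (0,1,1): the formula yields 0, H is 1.
That leaves (2). Evaluating it on every row reproduces the table of H exactly.

2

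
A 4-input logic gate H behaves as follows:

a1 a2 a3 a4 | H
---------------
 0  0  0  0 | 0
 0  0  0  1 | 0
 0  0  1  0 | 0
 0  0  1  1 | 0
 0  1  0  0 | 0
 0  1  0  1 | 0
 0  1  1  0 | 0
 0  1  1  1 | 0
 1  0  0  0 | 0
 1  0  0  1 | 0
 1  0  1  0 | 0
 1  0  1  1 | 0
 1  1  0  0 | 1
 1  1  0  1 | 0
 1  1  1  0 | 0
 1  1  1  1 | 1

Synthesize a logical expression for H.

H(a1, a2, a3, a4) = (((a1 & a2) & ~a3) & ~a4) | (((a1 & a2) & a3) & a4)

Collect the rows where H=1 — (1,1,0,0), (1,1,1,1) — and write one minterm per row: a1·a2·¬a3·¬a4, a1·a2·a3·a4. Their union (logical OR) reproduces the table exactly.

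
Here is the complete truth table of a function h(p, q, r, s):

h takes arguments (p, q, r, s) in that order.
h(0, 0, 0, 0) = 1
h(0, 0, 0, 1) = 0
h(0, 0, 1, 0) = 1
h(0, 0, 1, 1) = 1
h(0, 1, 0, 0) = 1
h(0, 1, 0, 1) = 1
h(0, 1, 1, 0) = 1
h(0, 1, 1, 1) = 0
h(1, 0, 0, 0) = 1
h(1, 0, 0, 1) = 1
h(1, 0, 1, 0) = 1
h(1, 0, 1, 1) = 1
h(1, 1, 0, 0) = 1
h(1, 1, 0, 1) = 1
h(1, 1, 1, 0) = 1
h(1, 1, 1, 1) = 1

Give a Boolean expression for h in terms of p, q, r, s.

The 0-rows are (0,0,0,1), (0,1,1,1). Take each as a conjunction (¬p·¬q·¬r·s, ¬p·q·r·s), form their disjunction, and complement — that gives a formula that is 1 everywhere h is.

h(p, q, r, s) = ((((p' · q') · r') · s) + (((p' · q) · r) · s))'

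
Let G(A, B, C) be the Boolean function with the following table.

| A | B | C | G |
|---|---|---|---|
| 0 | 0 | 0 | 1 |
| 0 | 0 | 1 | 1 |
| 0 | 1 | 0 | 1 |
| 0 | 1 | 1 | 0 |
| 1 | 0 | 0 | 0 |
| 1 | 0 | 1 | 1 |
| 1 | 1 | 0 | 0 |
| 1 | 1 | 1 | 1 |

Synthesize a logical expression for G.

G is 0 on only 3 rows — (0,1,1), (1,0,0), (1,1,0). Writing each as a minterm (¬A·B·C, A·¬B·¬C, A·B·¬C) and OR-ing them characterizes exactly where G=0, so G is the negation of that disjunction.

G(A, B, C) = ~((((~A & B) & C) | ((A & ~B) & ~C)) | ((A & B) & ~C))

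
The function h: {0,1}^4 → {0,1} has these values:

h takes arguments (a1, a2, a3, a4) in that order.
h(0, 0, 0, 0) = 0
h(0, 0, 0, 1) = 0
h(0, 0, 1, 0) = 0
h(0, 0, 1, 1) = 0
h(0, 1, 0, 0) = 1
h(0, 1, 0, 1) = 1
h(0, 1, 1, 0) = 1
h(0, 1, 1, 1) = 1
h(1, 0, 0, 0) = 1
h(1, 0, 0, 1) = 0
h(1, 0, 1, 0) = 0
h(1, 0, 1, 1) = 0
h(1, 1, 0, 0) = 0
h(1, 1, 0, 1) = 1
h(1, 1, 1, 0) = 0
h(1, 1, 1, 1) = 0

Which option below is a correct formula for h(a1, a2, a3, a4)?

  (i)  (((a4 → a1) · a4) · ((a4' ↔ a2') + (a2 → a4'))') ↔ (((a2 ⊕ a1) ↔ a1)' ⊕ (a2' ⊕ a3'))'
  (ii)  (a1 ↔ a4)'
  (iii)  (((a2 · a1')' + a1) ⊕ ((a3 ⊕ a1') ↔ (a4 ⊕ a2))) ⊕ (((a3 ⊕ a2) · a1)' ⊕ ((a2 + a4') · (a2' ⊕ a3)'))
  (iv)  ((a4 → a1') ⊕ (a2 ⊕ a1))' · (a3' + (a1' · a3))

iv

(i) disagrees with h on (0,0,1,0) (formula → 1, table → 0); rule it out.
(ii) disagrees with h on (0,0,0,1) (formula → 1, table → 0); rule it out.
(iii) disagrees with h on (0,0,0,1) (formula → 1, table → 0); rule it out.
That leaves (iv). Evaluating it on every row reproduces the table of h exactly.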